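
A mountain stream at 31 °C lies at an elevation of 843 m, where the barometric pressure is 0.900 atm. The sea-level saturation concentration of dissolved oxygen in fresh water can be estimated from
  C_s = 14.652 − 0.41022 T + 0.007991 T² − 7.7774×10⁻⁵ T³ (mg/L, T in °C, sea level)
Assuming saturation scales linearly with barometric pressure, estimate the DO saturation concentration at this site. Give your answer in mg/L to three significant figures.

C_s ≈ 6.57 mg/L

At sea level: C_s = 14.652 − 0.41022×31 + 0.007991×31² − 7.7774×10⁻⁵×31³ = 7.298 mg/L.
Pressure correction: C_s' = 7.298 × 0.900 = 6.568 mg/L.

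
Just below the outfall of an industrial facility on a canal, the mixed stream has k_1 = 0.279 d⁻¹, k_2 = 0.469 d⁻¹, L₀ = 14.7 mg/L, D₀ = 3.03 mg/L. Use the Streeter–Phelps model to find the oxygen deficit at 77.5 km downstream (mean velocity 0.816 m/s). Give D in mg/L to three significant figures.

Travel time t = x/v = 77.5 km / (0.816 m/s) = 77500 m / 0.816 m/s = 94980 s = 1.099 d.
k_1 L₀/(k_2−k_1) = 0.279×14.7/(0.469−0.279) = 4.101/0.1900 = 21.59 mg/L.
e^(−k_1 t) = e^(−0.279×1.099) = 0.7359; e^(−k_2 t) = e^(−0.469×1.099) = 0.5972.
D = 21.59 × (0.7359 − 0.5972) + 3.03 × 0.5972 = 2.994 + 1.809 = 4.803 mg/L.

D ≈ 4.80 mg/L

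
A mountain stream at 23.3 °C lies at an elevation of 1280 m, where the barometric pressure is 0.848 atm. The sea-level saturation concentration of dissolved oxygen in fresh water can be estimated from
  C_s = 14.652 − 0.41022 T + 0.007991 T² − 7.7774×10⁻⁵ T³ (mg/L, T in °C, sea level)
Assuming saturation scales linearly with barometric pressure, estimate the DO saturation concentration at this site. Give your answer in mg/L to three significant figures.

At sea level: C_s = 14.652 − 0.41022×23.3 + 0.007991×23.3² − 7.7774×10⁻⁵×23.3³ = 8.448 mg/L.
Pressure correction: C_s' = 8.448 × 0.848 = 7.164 mg/L.

C_s ≈ 7.16 mg/L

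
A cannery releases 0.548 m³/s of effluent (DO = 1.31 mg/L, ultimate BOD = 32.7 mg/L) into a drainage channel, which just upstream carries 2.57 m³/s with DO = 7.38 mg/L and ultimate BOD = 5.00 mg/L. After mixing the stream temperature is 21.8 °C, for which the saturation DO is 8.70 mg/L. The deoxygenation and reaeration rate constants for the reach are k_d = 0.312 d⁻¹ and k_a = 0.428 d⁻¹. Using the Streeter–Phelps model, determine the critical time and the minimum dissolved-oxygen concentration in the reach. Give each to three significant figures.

t_c ≈ 1.91 d; minimum DO ≈ 4.74 mg/L

Mixed DO = (2.57×7.38 + 0.548×1.31)/(2.57+0.548) = 19.68/3.118 = 6.313 mg/L.
Mixed L₀ = (2.57×5.00 + 0.548×32.7)/(3.118) = 30.77/3.118 = 9.868 mg/L.
Initial deficit D₀ = C_s − DO₀ = 8.70 − 6.313 = 2.387 mg/L.
t_c = (1/0.1160) ln[(0.428/0.312)(1 − 2.387×0.1160/(0.312×9.868))] = 8.621 × ln(1.248) = 1.913 d.
D_c = (0.312/0.428) × 9.868 × e^(−0.312×1.913) = 0.7290 × 9.868 × 0.5506 = 3.961 mg/L.
Minimum DO = 8.70 − 3.961 = 4.739 mg/L.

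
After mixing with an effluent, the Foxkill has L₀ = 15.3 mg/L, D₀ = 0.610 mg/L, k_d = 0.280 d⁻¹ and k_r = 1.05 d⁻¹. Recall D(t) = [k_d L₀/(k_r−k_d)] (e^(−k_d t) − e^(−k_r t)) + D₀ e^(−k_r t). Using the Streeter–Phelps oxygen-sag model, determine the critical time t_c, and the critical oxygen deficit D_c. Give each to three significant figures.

t_c ≈ 1.57 d; D_c ≈ 2.63 mg/L

With k_r/k_d = 3.750 and 1 − D₀(k_r−k_d)/(k_d L₀) = 0.8904,
t_c = ln(3.750 × 0.8904) / (1.05 − 0.280) = ln(3.339) / 0.7700 = 1.206/0.7700 = 1.566 d.
L(t_c) = L₀ e^(−k_d t_c) = 15.3 × 0.6451 = 9.869 mg/L, and at the critical point k_r D_c = k_d L, so D_c = (0.280/1.05) × 9.869 = 2.632 mg/L.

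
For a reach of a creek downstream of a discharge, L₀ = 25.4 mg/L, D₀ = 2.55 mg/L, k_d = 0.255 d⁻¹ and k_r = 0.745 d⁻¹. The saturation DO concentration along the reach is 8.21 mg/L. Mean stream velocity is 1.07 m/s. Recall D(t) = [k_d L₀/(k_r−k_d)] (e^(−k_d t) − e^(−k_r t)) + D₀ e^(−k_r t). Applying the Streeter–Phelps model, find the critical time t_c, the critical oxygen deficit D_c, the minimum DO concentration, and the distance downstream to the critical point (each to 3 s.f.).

t_c ≈ 1.75 d; D_c ≈ 5.56 mg/L; min DO ≈ 2.65 mg/L; x_c ≈ 162 km

t_c = [1/(k_r−k_d)] ln[(k_r/k_d)(1 − D₀(k_r−k_d)/(k_d L₀))]
= [1/(0.745−0.255)] ln[(0.745/0.255)(1 − 2.55×0.4900/(0.255×25.4))]
= (1/0.4900) ln[2.922 × 0.8071] = 2.041 × ln(2.358) = 2.041 × 0.8578 = 1.751 d.
D_c = (k_d/k_r) L₀ e^(−k_d t_c) = (0.255/0.745) × 25.4 × e^(−0.255×1.751) = 0.3423 × 25.4 × 0.6399 = 5.563 mg/L.
Minimum DO = C_s − D_c = 8.21 − 5.563 = 2.647 mg/L.
x_c = v t_c = 1.07 m/s × 1.751 d × 86400 s/d = 161800 m ≈ 162 km.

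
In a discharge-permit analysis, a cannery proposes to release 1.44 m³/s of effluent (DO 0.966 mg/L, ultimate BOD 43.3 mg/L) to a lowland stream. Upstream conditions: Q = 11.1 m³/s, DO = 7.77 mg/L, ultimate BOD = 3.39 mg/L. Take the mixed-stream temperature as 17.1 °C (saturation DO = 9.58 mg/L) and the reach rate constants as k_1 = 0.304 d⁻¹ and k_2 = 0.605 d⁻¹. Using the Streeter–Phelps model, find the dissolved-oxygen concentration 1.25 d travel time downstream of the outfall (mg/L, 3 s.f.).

Mixed DO = (11.1×7.77 + 1.44×0.966)/(11.1+1.44) = 87.64/12.54 = 6.989 mg/L.
Mixed L₀ = (11.1×3.39 + 1.44×43.3)/(12.54) = 99.98/12.54 = 7.973 mg/L.
Initial deficit D₀ = C_s − DO₀ = 9.58 − 6.989 = 2.591 mg/L.
D(1.25) = [0.304×7.973/(0.605−0.304)](e^(−0.304×1.25) − e^(−0.605×1.25)) + 2.591 e^(−0.605×1.25)
= 8.052 × (0.6839 − 0.4694) + 2.591 × 0.4694 = 2.943 mg/L.
DO = 9.58 − 2.943 = 6.637 mg/L.

DO ≈ 6.64 mg/L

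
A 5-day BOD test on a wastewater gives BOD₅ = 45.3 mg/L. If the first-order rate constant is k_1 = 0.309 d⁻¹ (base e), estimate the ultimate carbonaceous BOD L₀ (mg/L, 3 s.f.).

BOD₅ = L₀(1 − e^(−5k_1)) ⇒ L₀ = BOD₅ / (1 − e^(−5×0.309))
= 45.3 / (1 − 0.2133) = 45.3 / 0.7867 = 57.58 mg/L.

L₀ ≈ 57.6 mg/L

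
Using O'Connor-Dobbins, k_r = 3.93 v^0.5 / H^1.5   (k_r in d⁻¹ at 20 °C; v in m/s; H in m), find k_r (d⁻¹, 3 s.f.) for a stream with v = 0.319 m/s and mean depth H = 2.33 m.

k_r = 3.93 × 0.319^0.5 / 2.33^1.5 = 3.93 × 0.5648 / 3.557 = 0.6241 d⁻¹.

k_r ≈ 0.624 d⁻¹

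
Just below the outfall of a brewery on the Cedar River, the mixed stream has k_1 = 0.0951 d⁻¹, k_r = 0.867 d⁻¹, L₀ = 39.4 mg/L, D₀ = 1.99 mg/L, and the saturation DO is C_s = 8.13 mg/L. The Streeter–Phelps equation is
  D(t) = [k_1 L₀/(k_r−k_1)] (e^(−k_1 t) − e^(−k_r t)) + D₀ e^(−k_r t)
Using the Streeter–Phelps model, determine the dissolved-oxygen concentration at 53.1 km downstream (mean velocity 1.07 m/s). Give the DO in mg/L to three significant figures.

Travel time t = x/v = 53.1 km / (1.07 m/s) = 53100 m / 1.07 m/s = 49630 s = 0.5744 d.
k_1 L₀/(k_r−k_1) = 0.0951×39.4/(0.867−0.0951) = 3.747/0.7719 = 4.854 mg/L.
e^(−k_1 t) = e^(−0.0951×0.5744) = 0.9468; e^(−k_r t) = e^(−0.867×0.5744) = 0.6078.
D = 4.854 × (0.9468 − 0.6078) + 1.99 × 0.6078 = 1.646 + 1.209 = 2.855 mg/L.
DO = C_s − D = 8.13 − 2.855 = 5.275 mg/L.

DO ≈ 5.27 mg/L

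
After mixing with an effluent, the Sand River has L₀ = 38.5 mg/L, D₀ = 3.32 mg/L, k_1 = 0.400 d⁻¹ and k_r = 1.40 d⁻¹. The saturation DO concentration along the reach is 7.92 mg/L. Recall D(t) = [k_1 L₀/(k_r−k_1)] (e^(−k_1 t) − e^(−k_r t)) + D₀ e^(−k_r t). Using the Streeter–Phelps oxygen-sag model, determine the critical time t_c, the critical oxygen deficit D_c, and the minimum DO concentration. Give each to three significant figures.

t_c ≈ 1.01 d; D_c ≈ 7.34 mg/L; min DO ≈ 0.576 mg/L

At the critical point dD/dt = 0, so k_1 L₀ e^(−k_1 t) = k_r D. Substituting D(t) from the Streeter–Phelps equation and solving for t gives
t_c = ln[(k_r/k_1)(1 − D₀(k_r−k_1)/(k_1 L₀))] / (k_r−k_1).
Here k_r−k_1 = 1.000 d⁻¹ and 1 − D₀(k_r−k_1)/(k_1 L₀) = 1 − 3.32×1.000/(0.400×38.5) = 0.7844, so
t_c = ln(3.500 × 0.7844) / 1.000 = 1.010 / 1.000 = 1.010 d.
D_c = (k_1/k_r) L₀ e^(−k_1 t_c) = (0.400/1.40) × 38.5 × e^(−0.400×1.010) = 0.2857 × 38.5 × 0.6677 = 7.344 mg/L.
Minimum DO = C_s − D_c = 7.92 − 7.344 = 0.5758 mg/L.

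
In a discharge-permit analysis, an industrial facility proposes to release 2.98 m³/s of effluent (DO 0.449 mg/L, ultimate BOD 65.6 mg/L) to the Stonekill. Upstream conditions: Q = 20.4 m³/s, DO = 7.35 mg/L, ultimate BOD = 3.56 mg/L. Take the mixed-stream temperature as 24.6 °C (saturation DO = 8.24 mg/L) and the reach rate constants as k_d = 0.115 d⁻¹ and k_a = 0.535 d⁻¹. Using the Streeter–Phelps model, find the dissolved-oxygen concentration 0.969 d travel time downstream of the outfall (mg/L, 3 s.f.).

DO ≈ 6.25 mg/L

Mixed DO = (20.4×7.35 + 2.98×0.449)/(20.4+2.98) = 151.3/23.38 = 6.470 mg/L.
Mixed L₀ = (20.4×3.56 + 2.98×65.6)/(23.38) = 268.1/23.38 = 11.47 mg/L.
Initial deficit D₀ = C_s − DO₀ = 8.24 − 6.470 = 1.770 mg/L.
D(0.969) = [0.115×11.47/(0.535−0.115)](e^(−0.115×0.969) − e^(−0.535×0.969)) + 1.770 e^(−0.535×0.969)
= 3.140 × (0.8945 − 0.5955) + 1.770 × 0.5955 = 1.993 mg/L.
DO = 8.24 − 1.993 = 6.247 mg/L.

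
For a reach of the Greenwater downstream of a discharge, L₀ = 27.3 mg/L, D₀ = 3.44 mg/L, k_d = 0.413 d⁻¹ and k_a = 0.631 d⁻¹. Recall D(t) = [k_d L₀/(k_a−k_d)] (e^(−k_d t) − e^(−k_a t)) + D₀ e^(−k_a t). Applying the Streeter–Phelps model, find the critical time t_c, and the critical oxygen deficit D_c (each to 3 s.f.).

t_c ≈ 1.63 d; D_c ≈ 9.12 mg/L

At the critical point dD/dt = 0, so k_d L₀ e^(−k_d t) = k_a D. Substituting D(t) from the Streeter–Phelps equation and solving for t gives
t_c = ln[(k_a/k_d)(1 − D₀(k_a−k_d)/(k_d L₀))] / (k_a−k_d).
Here k_a−k_d = 0.2180 d⁻¹ and 1 − D₀(k_a−k_d)/(k_d L₀) = 1 − 3.44×0.2180/(0.413×27.3) = 0.9335, so
t_c = ln(1.528 × 0.9335) / 0.2180 = 0.3550 / 0.2180 = 1.629 d.
L(t_c) = L₀ e^(−k_d t_c) = 27.3 × 0.5104 = 13.93 mg/L, and at the critical point k_a D_c = k_d L, so D_c = (0.413/0.631) × 13.93 = 9.120 mg/L.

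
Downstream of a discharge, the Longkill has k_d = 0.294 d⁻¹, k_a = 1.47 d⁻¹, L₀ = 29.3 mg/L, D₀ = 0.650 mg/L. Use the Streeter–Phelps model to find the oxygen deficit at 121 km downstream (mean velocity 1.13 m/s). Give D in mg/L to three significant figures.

D ≈ 4.01 mg/L

Travel time t = x/v = 121 km / (1.13 m/s) = 121000 m / 1.13 m/s = 107100 s = 1.239 d.
k_d L₀/(k_a−k_d) = 0.294×29.3/(1.47−0.294) = 8.614/1.176 = 7.325 mg/L.
e^(−k_d t) = e^(−0.294×1.239) = 0.6946; e^(−k_a t) = e^(−1.47×1.239) = 0.1617.
D = 7.325 × (0.6946 − 0.1617) + 0.650 × 0.1617 = 3.904 + 0.1051 = 4.009 mg/L.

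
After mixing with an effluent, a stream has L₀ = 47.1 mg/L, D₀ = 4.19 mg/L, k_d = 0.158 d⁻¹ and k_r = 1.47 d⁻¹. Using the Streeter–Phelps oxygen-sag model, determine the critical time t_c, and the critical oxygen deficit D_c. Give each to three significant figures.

t_c ≈ 0.677 d; D_c ≈ 4.55 mg/L

t_c = [1/(k_r−k_d)] ln[(k_r/k_d)(1 − D₀(k_r−k_d)/(k_d L₀))]
= [1/(1.47−0.158)] ln[(1.47/0.158)(1 − 4.19×1.312/(0.158×47.1))]
= (1/1.312) ln[9.304 × 0.2613] = 0.7622 × ln(2.431) = 0.7622 × 0.8883 = 0.6771 d.
L(t_c) = L₀ e^(−k_d t_c) = 47.1 × 0.8985 = 42.32 mg/L, and at the critical point k_r D_c = k_d L, so D_c = (0.158/1.47) × 42.32 = 4.549 mg/L.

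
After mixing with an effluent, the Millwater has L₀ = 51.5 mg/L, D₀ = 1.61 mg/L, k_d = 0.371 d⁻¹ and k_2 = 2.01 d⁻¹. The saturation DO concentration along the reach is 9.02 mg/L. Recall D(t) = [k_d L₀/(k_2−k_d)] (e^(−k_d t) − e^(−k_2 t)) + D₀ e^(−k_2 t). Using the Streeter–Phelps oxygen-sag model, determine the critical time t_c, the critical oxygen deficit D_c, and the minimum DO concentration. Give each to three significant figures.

At the critical point dD/dt = 0, so k_d L₀ e^(−k_d t) = k_2 D. Substituting D(t) from the Streeter–Phelps equation and solving for t gives
t_c = ln[(k_2/k_d)(1 − D₀(k_2−k_d)/(k_d L₀))] / (k_2−k_d).
Here k_2−k_d = 1.639 d⁻¹ and 1 − D₀(k_2−k_d)/(k_d L₀) = 1 − 1.61×1.639/(0.371×51.5) = 0.8619, so
t_c = ln(5.418 × 0.8619) / 1.639 = 1.541 / 1.639 = 0.9402 d.
D_c = (k_d/k_2) L₀ e^(−k_d t_c) = (0.371/2.01) × 51.5 × e^(−0.371×0.9402) = 0.1846 × 51.5 × 0.7055 = 6.706 mg/L.
Minimum DO = C_s − D_c = 9.02 − 6.706 = 2.314 mg/L.

t_c ≈ 0.940 d; D_c ≈ 6.71 mg/L; min DO ≈ 2.31 mg/L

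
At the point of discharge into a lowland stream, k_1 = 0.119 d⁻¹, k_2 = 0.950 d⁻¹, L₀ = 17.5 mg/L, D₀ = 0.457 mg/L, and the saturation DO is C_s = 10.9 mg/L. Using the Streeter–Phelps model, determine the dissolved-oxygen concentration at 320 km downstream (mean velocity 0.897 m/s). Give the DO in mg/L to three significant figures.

Travel time t = x/v = 320 km / (0.897 m/s) = 320000 m / 0.897 m/s = 356700 s = 4.129 d.
k_1 L₀/(k_2−k_1) = 0.119×17.5/(0.950−0.119) = 2.083/0.8310 = 2.506 mg/L.
e^(−k_1 t) = e^(−0.119×4.129) = 0.6118; e^(−k_2 t) = e^(−0.950×4.129) = 0.01979.
D = 2.506 × (0.6118 − 0.01979) + 0.457 × 0.01979 = 1.484 + 0.009044 = 1.493 mg/L.
DO = C_s − D = 10.9 − 1.493 = 9.407 mg/L.

DO ≈ 9.41 mg/L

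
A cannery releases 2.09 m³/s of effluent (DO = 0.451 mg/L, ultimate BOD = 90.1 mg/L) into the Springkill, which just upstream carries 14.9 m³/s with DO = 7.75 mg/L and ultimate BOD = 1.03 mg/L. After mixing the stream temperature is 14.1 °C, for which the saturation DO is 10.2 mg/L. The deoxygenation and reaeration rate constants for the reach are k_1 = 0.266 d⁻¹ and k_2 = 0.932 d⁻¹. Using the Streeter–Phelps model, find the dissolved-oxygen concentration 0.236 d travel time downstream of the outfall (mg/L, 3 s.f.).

Mixed DO = (14.9×7.75 + 2.09×0.451)/(14.9+2.09) = 116.4/16.99 = 6.852 mg/L.
Mixed L₀ = (14.9×1.03 + 2.09×90.1)/(16.99) = 203.7/16.99 = 11.99 mg/L.
Initial deficit D₀ = C_s − DO₀ = 10.2 − 6.852 = 3.348 mg/L.
D(0.236) = [0.266×11.99/(0.932−0.266)](e^(−0.266×0.236) − e^(−0.932×0.236)) + 3.348 e^(−0.932×0.236)
= 4.788 × (0.9392 − 0.8026) + 3.348 × 0.8026 = 3.341 mg/L.
DO = 10.2 − 3.341 = 6.859 mg/L.

DO ≈ 6.86 mg/L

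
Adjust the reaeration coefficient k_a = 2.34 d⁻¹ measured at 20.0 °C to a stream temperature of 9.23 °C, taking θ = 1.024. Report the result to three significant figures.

k_a ≈ 1.81 d⁻¹

k_a(T₂) = k_a(T₁) · θ^(T₂−T₁) = 2.34 × 1.024^(9.23−20.0)
= 2.34 × 1.024^-10.8 = 2.34 × 0.7746 = 1.813 d⁻¹.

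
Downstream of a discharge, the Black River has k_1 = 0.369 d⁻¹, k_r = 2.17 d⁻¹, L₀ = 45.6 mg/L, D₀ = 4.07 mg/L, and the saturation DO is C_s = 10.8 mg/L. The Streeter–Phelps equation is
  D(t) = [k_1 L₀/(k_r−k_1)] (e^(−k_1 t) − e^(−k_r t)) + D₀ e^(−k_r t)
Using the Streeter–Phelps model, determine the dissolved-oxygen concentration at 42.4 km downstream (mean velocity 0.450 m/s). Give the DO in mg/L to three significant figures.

Travel time t = x/v = 42.4 km / (0.450 m/s) = 42400 m / 0.450 m/s = 94220 s = 1.091 d.
k_1 L₀/(k_r−k_1) = 0.369×45.6/(2.17−0.369) = 16.83/1.801 = 9.343 mg/L.
e^(−k_1 t) = e^(−0.369×1.091) = 0.6687; e^(−k_r t) = e^(−2.17×1.091) = 0.09381.
D = 9.343 × (0.6687 − 0.09381) + 4.07 × 0.09381 = 5.371 + 0.3818 = 5.753 mg/L.
DO = C_s − D = 10.8 − 5.753 = 5.047 mg/L.

DO ≈ 5.05 mg/L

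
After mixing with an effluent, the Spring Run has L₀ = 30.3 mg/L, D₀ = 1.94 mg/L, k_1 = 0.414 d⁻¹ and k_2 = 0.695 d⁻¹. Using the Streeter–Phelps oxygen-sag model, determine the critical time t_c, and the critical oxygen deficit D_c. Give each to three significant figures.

t_c = [1/(k_2−k_1)] ln[(k_2/k_1)(1 − D₀(k_2−k_1)/(k_1 L₀))]
= [1/(0.695−0.414)] ln[(0.695/0.414)(1 − 1.94×0.2810/(0.414×30.3))]
= (1/0.2810) ln[1.679 × 0.9565] = 3.559 × ln(1.606) = 3.559 × 0.4736 = 1.685 d.
D_c = (k_1/k_2) L₀ e^(−k_1 t_c) = (0.414/0.695) × 30.3 × e^(−0.414×1.685) = 0.5957 × 30.3 × 0.4977 = 8.983 mg/L.

t_c ≈ 1.69 d; D_c ≈ 8.98 mg/L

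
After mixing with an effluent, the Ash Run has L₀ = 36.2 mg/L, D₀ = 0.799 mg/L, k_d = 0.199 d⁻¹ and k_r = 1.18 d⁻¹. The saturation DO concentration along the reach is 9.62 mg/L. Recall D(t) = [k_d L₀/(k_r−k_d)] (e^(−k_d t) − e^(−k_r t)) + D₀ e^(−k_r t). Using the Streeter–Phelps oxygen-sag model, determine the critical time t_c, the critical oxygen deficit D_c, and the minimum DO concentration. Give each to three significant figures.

t_c ≈ 1.70 d; D_c ≈ 4.36 mg/L; min DO ≈ 5.26 mg/L

t_c = [1/(k_r−k_d)] ln[(k_r/k_d)(1 − D₀(k_r−k_d)/(k_d L₀))]
= [1/(1.18−0.199)] ln[(1.18/0.199)(1 − 0.799×0.9810/(0.199×36.2))]
= (1/0.9810) ln[5.930 × 0.8912] = 1.019 × ln(5.284) = 1.019 × 1.665 = 1.697 d.
D_c = (k_d/k_r) L₀ e^(−k_d t_c) = (0.199/1.18) × 36.2 × e^(−0.199×1.697) = 0.1686 × 36.2 × 0.7134 = 4.355 mg/L.
Minimum DO = C_s − D_c = 9.62 − 4.355 = 5.265 mg/L.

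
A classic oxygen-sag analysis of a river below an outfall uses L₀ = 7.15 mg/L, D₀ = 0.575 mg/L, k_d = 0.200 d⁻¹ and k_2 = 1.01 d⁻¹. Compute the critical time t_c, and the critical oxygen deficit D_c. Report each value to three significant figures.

t_c = [1/(k_2−k_d)] ln[(k_2/k_d)(1 − D₀(k_2−k_d)/(k_d L₀))]
= [1/(1.01−0.200)] ln[(1.01/0.200)(1 − 0.575×0.8100/(0.200×7.15))]
= (1/0.8100) ln[5.050 × 0.6743] = 1.235 × ln(3.405) = 1.235 × 1.225 = 1.513 d.
L(t_c) = L₀ e^(−k_d t_c) = 7.15 × 0.7389 = 5.283 mg/L, and at the critical point k_2 D_c = k_d L, so D_c = (0.200/1.01) × 5.283 = 1.046 mg/L.

t_c ≈ 1.51 d; D_c ≈ 1.05 mg/L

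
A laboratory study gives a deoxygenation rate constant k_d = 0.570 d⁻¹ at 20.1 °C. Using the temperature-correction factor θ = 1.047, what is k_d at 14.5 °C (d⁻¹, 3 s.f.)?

k_d(T₂) = k_d(T₁) · θ^(T₂−T₁) = 0.570 × 1.047^(14.5−20.1)
= 0.570 × 1.047^-5.60 = 0.570 × 0.7732 = 0.4407 d⁻¹.

k_d ≈ 0.441 d⁻¹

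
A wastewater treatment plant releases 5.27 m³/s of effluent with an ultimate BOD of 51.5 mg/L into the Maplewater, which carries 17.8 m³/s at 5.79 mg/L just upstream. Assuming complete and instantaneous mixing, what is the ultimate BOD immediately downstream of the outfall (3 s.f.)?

Flow-weighted mixing: C = (Q_r C_r + Q_w C_w)/(Q_r + Q_w)
= (17.8×5.79 + 5.27×51.5)/(17.8 + 5.27) = 374.5/23.07 = 16.23 mg/L.

16.2 mg/L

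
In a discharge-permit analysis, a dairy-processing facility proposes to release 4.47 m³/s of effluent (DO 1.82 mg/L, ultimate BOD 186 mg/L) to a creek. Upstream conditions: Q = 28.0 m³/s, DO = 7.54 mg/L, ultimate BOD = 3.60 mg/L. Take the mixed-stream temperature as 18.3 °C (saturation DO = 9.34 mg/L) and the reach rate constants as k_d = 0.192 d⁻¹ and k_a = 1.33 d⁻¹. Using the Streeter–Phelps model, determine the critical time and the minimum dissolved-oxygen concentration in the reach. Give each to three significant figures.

t_c ≈ 1.03 d; minimum DO ≈ 5.94 mg/L

Mixed DO = (28.0×7.54 + 4.47×1.82)/(28.0+4.47) = 219.3/32.47 = 6.753 mg/L.
Mixed L₀ = (28.0×3.60 + 4.47×186)/(32.47) = 932.2/32.47 = 28.71 mg/L.
Initial deficit D₀ = C_s − DO₀ = 9.34 − 6.753 = 2.587 mg/L.
t_c = (1/1.138) ln[(1.33/0.192)(1 − 2.587×1.138/(0.192×28.71))] = 0.8787 × ln(3.227) = 1.029 d.
D_c = (0.192/1.33) × 28.71 × e^(−0.192×1.029) = 0.1444 × 28.71 × 0.8207 = 3.401 mg/L.
Minimum DO = 9.34 − 3.401 = 5.939 mg/L.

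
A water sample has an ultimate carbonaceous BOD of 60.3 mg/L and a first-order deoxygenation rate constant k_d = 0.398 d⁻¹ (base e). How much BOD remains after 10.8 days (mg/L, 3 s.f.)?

L ≈ 0.819 mg/L

L_t = L₀ e^(−k_d t) = 60.3 × e^(−0.398×10.8) = 60.3 × 0.01359 = 0.8195 mg/L.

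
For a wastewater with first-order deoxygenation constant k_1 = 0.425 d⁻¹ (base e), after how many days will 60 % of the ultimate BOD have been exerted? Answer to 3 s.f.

y/L₀ = 1 − e^(−k_1 t) = 0.60 ⇒ e^(−k_1 t) = 0.400
t = −ln(0.400) / 0.425 = 0.9163 / 0.425 = 2.156 d.

t ≈ 2.16 d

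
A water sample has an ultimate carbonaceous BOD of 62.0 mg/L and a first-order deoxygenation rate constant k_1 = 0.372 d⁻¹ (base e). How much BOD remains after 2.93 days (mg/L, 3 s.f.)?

L_t = L₀ e^(−k_1 t) = 62.0 × e^(−0.372×2.93) = 62.0 × 0.3362 = 20.85 mg/L.

L ≈ 20.8 mg/L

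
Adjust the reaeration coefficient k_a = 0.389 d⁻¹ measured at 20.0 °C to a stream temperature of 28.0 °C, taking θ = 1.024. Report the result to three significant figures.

k_a(T₂) = k_a(T₁) · θ^(T₂−T₁) = 0.389 × 1.024^(28.0−20.0)
= 0.389 × 1.024^8.00 = 0.389 × 1.209 = 0.4703 d⁻¹.

k_a ≈ 0.470 d⁻¹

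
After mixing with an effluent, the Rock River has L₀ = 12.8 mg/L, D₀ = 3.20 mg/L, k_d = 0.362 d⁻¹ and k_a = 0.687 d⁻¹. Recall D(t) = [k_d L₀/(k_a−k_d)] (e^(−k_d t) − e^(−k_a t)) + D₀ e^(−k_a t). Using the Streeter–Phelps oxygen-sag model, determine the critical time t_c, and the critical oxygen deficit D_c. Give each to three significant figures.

t_c = [1/(k_a−k_d)] ln[(k_a/k_d)(1 − D₀(k_a−k_d)/(k_d L₀))]
= [1/(0.687−0.362)] ln[(0.687/0.362)(1 − 3.20×0.3250/(0.362×12.8))]
= (1/0.3250) ln[1.898 × 0.7756] = 3.077 × ln(1.472) = 3.077 × 0.3865 = 1.189 d.
L(t_c) = L₀ e^(−k_d t_c) = 12.8 × 0.6502 = 8.322 mg/L, and at the critical point k_a D_c = k_d L, so D_c = (0.362/0.687) × 8.322 = 4.385 mg/L.

t_c ≈ 1.19 d; D_c ≈ 4.39 mg/L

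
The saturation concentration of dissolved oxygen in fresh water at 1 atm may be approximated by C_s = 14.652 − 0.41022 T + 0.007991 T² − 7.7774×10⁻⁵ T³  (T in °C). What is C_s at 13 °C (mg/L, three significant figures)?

C_s = 14.652 − 0.41022×13 + 0.007991×13² − 7.7774×10⁻⁵×13³ = 10.50 mg/L.

C_s ≈ 10.5 mg/L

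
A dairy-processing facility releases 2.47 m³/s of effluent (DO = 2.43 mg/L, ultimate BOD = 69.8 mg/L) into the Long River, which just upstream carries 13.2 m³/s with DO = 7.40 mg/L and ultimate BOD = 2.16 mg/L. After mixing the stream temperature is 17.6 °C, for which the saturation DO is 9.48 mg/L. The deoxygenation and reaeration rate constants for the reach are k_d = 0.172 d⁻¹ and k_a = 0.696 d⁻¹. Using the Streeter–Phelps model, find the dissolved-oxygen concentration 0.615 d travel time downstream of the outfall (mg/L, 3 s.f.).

DO ≈ 6.57 mg/L

Mixed DO = (13.2×7.40 + 2.47×2.43)/(13.2+2.47) = 103.7/15.67 = 6.617 mg/L.
Mixed L₀ = (13.2×2.16 + 2.47×69.8)/(15.67) = 200.9/15.67 = 12.82 mg/L.
Initial deficit D₀ = C_s − DO₀ = 9.48 − 6.617 = 2.863 mg/L.
D(0.615) = [0.172×12.82/(0.696−0.172)](e^(−0.172×0.615) − e^(−0.696×0.615)) + 2.863 e^(−0.696×0.615)
= 4.209 × (0.8996 − 0.6518) + 2.863 × 0.6518 = 2.909 mg/L.
DO = 9.48 − 2.909 = 6.571 mg/L.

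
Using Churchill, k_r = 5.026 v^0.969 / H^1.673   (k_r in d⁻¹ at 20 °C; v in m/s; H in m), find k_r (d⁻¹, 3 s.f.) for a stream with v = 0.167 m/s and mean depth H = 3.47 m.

k_r ≈ 0.111 d⁻¹

k_r = 5.026 × 0.167^0.969 / 3.47^1.673 = 5.026 × 0.1765 / 8.016 = 0.1107 d⁻¹.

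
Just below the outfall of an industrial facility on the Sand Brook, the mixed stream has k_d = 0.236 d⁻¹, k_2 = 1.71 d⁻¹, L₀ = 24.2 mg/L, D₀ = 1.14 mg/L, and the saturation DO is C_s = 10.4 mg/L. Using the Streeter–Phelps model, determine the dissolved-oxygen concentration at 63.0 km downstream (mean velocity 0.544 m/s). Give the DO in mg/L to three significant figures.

Travel time t = x/v = 63.0 km / (0.544 m/s) = 63000 m / 0.544 m/s = 115800 s = 1.340 d.
k_d L₀/(k_2−k_d) = 0.236×24.2/(1.71−0.236) = 5.711/1.474 = 3.875 mg/L.
e^(−k_d t) = e^(−0.236×1.340) = 0.7288; e^(−k_2 t) = e^(−1.71×1.340) = 0.1011.
D = 3.875 × (0.7288 − 0.1011) + 1.14 × 0.1011 = 2.432 + 0.1152 = 2.548 mg/L.
DO = C_s − D = 10.4 − 2.548 = 7.852 mg/L.

DO ≈ 7.85 mg/L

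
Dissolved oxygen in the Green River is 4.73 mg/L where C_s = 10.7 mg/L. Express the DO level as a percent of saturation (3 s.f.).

44.2 % saturation

% saturation = C/C_s × 100 = 4.73/10.7 × 100 = 44.2 %.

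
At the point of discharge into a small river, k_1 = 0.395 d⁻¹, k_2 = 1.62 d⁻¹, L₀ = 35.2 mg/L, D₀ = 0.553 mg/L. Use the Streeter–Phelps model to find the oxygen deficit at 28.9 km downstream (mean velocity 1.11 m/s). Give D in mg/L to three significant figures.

D ≈ 3.45 mg/L

Travel time t = x/v = 28.9 km / (1.11 m/s) = 28900 m / 1.11 m/s = 26040 s = 0.3013 d.
k_1 L₀/(k_2−k_1) = 0.395×35.2/(1.62−0.395) = 13.90/1.225 = 11.35 mg/L.
e^(−k_1 t) = e^(−0.395×0.3013) = 0.8878; e^(−k_2 t) = e^(−1.62×0.3013) = 0.6137.
D = 11.35 × (0.8878 − 0.6137) + 0.553 × 0.6137 = 3.110 + 0.3394 = 3.450 mg/L.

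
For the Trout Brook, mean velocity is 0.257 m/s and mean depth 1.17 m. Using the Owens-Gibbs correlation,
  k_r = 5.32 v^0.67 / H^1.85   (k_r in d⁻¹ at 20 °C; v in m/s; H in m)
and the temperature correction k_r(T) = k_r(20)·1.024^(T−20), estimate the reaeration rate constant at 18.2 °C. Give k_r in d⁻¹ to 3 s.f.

k_r ≈ 1.53 d⁻¹

k_r(20) = 5.32 × 0.257^0.67 / 1.17^1.85 = 5.32 × 0.4024 / 1.337 = 1.601 d⁻¹.
k_r(18.2) = 1.601 × 1.024^(18.2−20) = 1.601 × 0.9582 = 1.534 d⁻¹.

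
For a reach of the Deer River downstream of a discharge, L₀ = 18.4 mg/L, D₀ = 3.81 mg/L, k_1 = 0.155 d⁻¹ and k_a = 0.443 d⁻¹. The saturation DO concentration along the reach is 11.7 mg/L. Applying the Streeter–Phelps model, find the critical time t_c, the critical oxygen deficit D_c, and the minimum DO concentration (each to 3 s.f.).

t_c = [1/(k_a−k_1)] ln[(k_a/k_1)(1 − D₀(k_a−k_1)/(k_1 L₀))]
= [1/(0.443−0.155)] ln[(0.443/0.155)(1 − 3.81×0.2880/(0.155×18.4))]
= (1/0.2880) ln[2.858 × 0.6153] = 3.472 × ln(1.758) = 3.472 × 0.5644 = 1.960 d.
L(t_c) = L₀ e^(−k_1 t_c) = 18.4 × 0.7380 = 13.58 mg/L, and at the critical point k_a D_c = k_1 L, so D_c = (0.155/0.443) × 13.58 = 4.751 mg/L.
Minimum DO = C_s − D_c = 11.7 − 4.751 = 6.949 mg/L.

t_c ≈ 1.96 d; D_c ≈ 4.75 mg/L; min DO ≈ 6.95 mg/L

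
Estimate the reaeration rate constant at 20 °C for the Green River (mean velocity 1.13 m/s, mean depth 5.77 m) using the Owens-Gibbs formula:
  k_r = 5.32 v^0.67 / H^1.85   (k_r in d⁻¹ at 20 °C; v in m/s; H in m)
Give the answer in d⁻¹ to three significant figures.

k_r = 5.32 × 1.13^0.67 / 5.77^1.85 = 5.32 × 1.085 / 25.60 = 0.2256 d⁻¹.

k_r ≈ 0.226 d⁻¹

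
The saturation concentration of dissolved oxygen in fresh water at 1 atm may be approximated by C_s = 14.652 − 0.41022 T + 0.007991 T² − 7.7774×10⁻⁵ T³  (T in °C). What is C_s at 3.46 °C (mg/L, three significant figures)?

C_s = 14.652 − 0.41022×3.46 + 0.007991×3.46² − 7.7774×10⁻⁵×3.46³ = 13.33 mg/L.

C_s ≈ 13.3 mg/L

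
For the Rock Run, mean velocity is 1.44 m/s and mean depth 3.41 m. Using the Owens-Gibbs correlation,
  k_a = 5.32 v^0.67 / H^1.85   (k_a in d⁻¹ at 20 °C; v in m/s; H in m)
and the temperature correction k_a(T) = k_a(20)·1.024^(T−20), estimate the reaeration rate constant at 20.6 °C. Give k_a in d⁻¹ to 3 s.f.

k_a ≈ 0.712 d⁻¹

k_a(20) = 5.32 × 1.44^0.67 / 3.41^1.85 = 5.32 × 1.277 / 9.674 = 0.7021 d⁻¹.
k_a(20.6) = 0.7021 × 1.024^(20.6−20) = 0.7021 × 1.014 = 0.7122 d⁻¹.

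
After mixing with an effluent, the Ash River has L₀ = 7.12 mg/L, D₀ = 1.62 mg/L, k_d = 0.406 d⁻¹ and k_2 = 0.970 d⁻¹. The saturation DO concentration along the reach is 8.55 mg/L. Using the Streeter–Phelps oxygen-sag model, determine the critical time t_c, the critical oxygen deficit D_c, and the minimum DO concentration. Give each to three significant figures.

t_c ≈ 0.871 d; D_c ≈ 2.09 mg/L; min DO ≈ 6.46 mg/L

t_c = [1/(k_2−k_d)] ln[(k_2/k_d)(1 − D₀(k_2−k_d)/(k_d L₀))]
= [1/(0.970−0.406)] ln[(0.970/0.406)(1 − 1.62×0.5640/(0.406×7.12))]
= (1/0.5640) ln[2.389 × 0.6839] = 1.773 × ln(1.634) = 1.773 × 0.4910 = 0.8706 d.
L(t_c) = L₀ e^(−k_d t_c) = 7.12 × 0.7022 = 5.000 mg/L, and at the critical point k_2 D_c = k_d L, so D_c = (0.406/0.970) × 5.000 = 2.093 mg/L.
Minimum DO = C_s − D_c = 8.55 − 2.093 = 6.457 mg/L.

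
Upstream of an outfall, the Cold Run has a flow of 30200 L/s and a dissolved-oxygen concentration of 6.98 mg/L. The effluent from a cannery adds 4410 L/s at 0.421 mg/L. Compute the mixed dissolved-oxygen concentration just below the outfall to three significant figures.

Flow-weighted mixing: C = (Q_r C_r + Q_w C_w)/(Q_r + Q_w)
= (30200×6.98 + 4410×0.421)/(30200 + 4410) = 212700/34610 = 6.144 mg/L.

6.14 mg/L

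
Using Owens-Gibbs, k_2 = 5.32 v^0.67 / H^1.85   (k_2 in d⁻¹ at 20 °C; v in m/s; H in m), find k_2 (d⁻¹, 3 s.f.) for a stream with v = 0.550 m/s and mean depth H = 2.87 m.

k_2 = 5.32 × 0.550^0.67 / 2.87^1.85 = 5.32 × 0.6700 / 7.032 = 0.5068 d⁻¹.

k_2 ≈ 0.507 d⁻¹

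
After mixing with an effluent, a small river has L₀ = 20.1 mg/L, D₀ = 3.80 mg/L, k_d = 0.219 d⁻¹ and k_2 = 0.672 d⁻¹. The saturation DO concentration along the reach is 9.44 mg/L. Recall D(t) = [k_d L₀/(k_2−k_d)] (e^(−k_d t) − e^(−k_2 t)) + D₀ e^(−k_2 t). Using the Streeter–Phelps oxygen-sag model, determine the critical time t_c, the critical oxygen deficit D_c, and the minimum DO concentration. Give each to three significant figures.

At the critical point dD/dt = 0, so k_d L₀ e^(−k_d t) = k_2 D. Substituting D(t) from the Streeter–Phelps equation and solving for t gives
t_c = ln[(k_2/k_d)(1 − D₀(k_2−k_d)/(k_d L₀))] / (k_2−k_d).
Here k_2−k_d = 0.4530 d⁻¹ and 1 − D₀(k_2−k_d)/(k_d L₀) = 1 − 3.80×0.4530/(0.219×20.1) = 0.6089, so
t_c = ln(3.068 × 0.6089) / 0.4530 = 0.6252 / 0.4530 = 1.380 d.
L(t_c) = L₀ e^(−k_d t_c) = 20.1 × 0.7392 = 14.86 mg/L, and at the critical point k_2 D_c = k_d L, so D_c = (0.219/0.672) × 14.86 = 4.842 mg/L.
Minimum DO = C_s − D_c = 9.44 − 4.842 = 4.598 mg/L.

t_c ≈ 1.38 d; D_c ≈ 4.84 mg/L; min DO ≈ 4.60 mg/L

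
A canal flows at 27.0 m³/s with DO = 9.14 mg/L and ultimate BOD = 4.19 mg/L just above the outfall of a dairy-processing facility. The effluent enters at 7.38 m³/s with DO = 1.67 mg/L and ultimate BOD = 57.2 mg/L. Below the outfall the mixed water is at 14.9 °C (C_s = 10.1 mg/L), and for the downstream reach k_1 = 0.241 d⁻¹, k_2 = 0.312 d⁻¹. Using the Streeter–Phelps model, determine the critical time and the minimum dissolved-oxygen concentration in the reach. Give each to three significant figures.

Mixed DO = (27.0×9.14 + 7.38×1.67)/(27.0+7.38) = 259.1/34.38 = 7.536 mg/L.
Mixed L₀ = (27.0×4.19 + 7.38×57.2)/(34.38) = 535.3/34.38 = 15.57 mg/L.
Initial deficit D₀ = C_s − DO₀ = 10.1 − 7.536 = 2.564 mg/L.
t_c = (1/0.07100) ln[(0.312/0.241)(1 − 2.564×0.07100/(0.241×15.57))] = 14.08 × ln(1.232) = 2.936 d.
D_c = (0.241/0.312) × 15.57 × e^(−0.241×2.936) = 0.7724 × 15.57 × 0.4928 = 5.926 mg/L.
Minimum DO = 10.1 − 5.926 = 4.174 mg/L.

t_c ≈ 2.94 d; minimum DO ≈ 4.17 mg/L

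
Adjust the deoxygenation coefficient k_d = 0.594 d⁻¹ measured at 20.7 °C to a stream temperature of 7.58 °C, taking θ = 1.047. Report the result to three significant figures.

k_d ≈ 0.325 d⁻¹

k_d(T₂) = k_d(T₁) · θ^(T₂−T₁) = 0.594 × 1.047^(7.58−20.7)
= 0.594 × 1.047^-13.1 = 0.594 × 0.5474 = 0.3252 d⁻¹.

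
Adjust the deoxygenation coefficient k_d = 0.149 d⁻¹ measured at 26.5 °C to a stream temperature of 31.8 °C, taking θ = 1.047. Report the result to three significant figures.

k_d ≈ 0.190 d⁻¹

k_d(T₂) = k_d(T₁) · θ^(T₂−T₁) = 0.149 × 1.047^(31.8−26.5)
= 0.149 × 1.047^5.30 = 0.149 × 1.276 = 0.1901 d⁻¹.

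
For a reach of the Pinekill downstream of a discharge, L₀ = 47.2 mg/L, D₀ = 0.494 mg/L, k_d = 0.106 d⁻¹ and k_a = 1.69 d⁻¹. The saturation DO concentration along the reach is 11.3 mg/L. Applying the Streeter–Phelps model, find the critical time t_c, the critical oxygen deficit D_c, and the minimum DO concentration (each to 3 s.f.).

t_c ≈ 1.64 d; D_c ≈ 2.49 mg/L; min DO ≈ 8.81 mg/L

t_c = [1/(k_a−k_d)] ln[(k_a/k_d)(1 − D₀(k_a−k_d)/(k_d L₀))]
= [1/(1.69−0.106)] ln[(1.69/0.106)(1 − 0.494×1.584/(0.106×47.2))]
= (1/1.584) ln[15.94 × 0.8436] = 0.6313 × ln(13.45) = 0.6313 × 2.599 = 1.641 d.
L(t_c) = L₀ e^(−k_d t_c) = 47.2 × 0.8404 = 39.67 mg/L, and at the critical point k_a D_c = k_d L, so D_c = (0.106/1.69) × 39.67 = 2.488 mg/L.
Minimum DO = C_s − D_c = 11.3 − 2.488 = 8.812 mg/L.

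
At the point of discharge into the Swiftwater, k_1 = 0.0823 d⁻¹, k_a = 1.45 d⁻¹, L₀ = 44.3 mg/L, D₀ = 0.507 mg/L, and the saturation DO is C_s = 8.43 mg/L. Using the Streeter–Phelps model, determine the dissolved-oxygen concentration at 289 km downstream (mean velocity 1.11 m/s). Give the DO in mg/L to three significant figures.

Travel time t = x/v = 289 km / (1.11 m/s) = 289000 m / 1.11 m/s = 260400 s = 3.013 d.
k_1 L₀/(k_a−k_1) = 0.0823×44.3/(1.45−0.0823) = 3.646/1.368 = 2.666 mg/L.
e^(−k_1 t) = e^(−0.0823×3.013) = 0.7804; e^(−k_a t) = e^(−1.45×3.013) = 0.01266.
D = 2.666 × (0.7804 − 0.01266) + 0.507 × 0.01266 = 2.046 + 0.006418 = 2.053 mg/L.
DO = C_s − D = 8.43 − 2.053 = 6.377 mg/L.

DO ≈ 6.38 mg/L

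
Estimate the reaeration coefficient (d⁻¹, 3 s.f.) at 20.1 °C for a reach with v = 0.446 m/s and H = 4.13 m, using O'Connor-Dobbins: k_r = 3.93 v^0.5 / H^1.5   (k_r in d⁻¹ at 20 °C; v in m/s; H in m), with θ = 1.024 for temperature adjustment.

k_r ≈ 0.313 d⁻¹

k_r(20) = 3.93 × 0.446^0.5 / 4.13^1.5 = 3.93 × 0.6678 / 8.393 = 0.3127 d⁻¹.
k_r(20.1) = 0.3127 × 1.024^(20.1−20) = 0.3127 × 1.002 = 0.3134 d⁻¹.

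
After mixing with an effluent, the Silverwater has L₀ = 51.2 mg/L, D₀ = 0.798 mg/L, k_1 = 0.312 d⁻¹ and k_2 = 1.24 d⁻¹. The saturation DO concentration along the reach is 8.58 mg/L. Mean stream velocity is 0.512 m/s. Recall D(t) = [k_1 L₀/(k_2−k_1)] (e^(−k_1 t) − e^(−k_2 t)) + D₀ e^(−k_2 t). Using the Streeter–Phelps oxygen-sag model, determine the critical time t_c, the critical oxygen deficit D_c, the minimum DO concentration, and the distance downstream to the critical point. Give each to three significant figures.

With k_2/k_1 = 3.974 and 1 − D₀(k_2−k_1)/(k_1 L₀) = 0.9536,
t_c = ln(3.974 × 0.9536) / (1.24 − 0.312) = ln(3.790) / 0.9280 = 1.332/0.9280 = 1.436 d.
L(t_c) = L₀ e^(−k_1 t_c) = 51.2 × 0.6389 = 32.71 mg/L, and at the critical point k_2 D_c = k_1 L, so D_c = (0.312/1.24) × 32.71 = 8.231 mg/L.
Minimum DO = C_s − D_c = 8.58 − 8.231 = 0.3489 mg/L.
x_c = v t_c = 0.512 m/s × 1.436 d × 86400 s/d = 63510 m ≈ 63.5 km.

t_c ≈ 1.44 d; D_c ≈ 8.23 mg/L; min DO ≈ 0.349 mg/L; x_c ≈ 63.5 km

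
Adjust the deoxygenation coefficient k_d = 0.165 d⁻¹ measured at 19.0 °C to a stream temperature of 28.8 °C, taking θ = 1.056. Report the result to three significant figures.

k_d ≈ 0.281 d⁻¹

k_d(T₂) = k_d(T₁) · θ^(T₂−T₁) = 0.165 × 1.056^(28.8−19.0)
= 0.165 × 1.056^9.80 = 0.165 × 1.706 = 0.2814 d⁻¹.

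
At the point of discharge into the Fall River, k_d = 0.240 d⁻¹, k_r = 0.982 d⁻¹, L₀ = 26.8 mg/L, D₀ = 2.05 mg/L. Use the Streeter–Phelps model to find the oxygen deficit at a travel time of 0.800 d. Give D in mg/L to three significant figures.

D ≈ 4.14 mg/L

k_d L₀/(k_r−k_d) = 0.240×26.8/(0.982−0.240) = 6.432/0.7420 = 8.668 mg/L.
e^(−k_d t) = e^(−0.240×0.8000) = 0.8253; e^(−k_r t) = e^(−0.982×0.8000) = 0.4558.
D = 8.668 × (0.8253 − 0.4558) + 2.05 × 0.4558 = 3.203 + 0.9345 = 4.137 mg/L.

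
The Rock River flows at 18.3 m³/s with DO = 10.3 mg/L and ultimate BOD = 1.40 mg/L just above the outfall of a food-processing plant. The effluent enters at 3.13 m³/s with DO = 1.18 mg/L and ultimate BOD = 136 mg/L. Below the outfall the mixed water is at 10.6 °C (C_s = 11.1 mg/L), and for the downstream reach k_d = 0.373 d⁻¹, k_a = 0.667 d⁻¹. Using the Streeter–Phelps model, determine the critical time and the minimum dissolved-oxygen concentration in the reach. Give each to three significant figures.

Mixed DO = (18.3×10.3 + 3.13×1.18)/(18.3+3.13) = 192.2/21.43 = 8.968 mg/L.
Mixed L₀ = (18.3×1.40 + 3.13×136)/(21.43) = 451.3/21.43 = 21.06 mg/L.
Initial deficit D₀ = C_s − DO₀ = 11.1 − 8.968 = 2.132 mg/L.
t_c = (1/0.2940) ln[(0.667/0.373)(1 − 2.132×0.2940/(0.373×21.06))] = 3.401 × ln(1.646) = 1.694 d.
D_c = (0.373/0.667) × 21.06 × e^(−0.373×1.694) = 0.5592 × 21.06 × 0.5316 = 6.260 mg/L.
Minimum DO = 11.1 − 6.260 = 4.840 mg/L.

t_c ≈ 1.69 d; minimum DO ≈ 4.84 mg/L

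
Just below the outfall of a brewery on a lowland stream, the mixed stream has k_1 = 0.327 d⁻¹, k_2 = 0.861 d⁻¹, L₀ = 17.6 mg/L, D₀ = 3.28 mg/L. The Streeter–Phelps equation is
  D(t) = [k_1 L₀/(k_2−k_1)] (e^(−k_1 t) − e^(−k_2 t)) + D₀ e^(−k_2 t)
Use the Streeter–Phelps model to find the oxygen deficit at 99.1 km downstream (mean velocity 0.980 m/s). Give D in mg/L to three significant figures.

Travel time t = x/v = 99.1 km / (0.980 m/s) = 99100 m / 0.980 m/s = 101100 s = 1.170 d.
k_1 L₀/(k_2−k_1) = 0.327×17.6/(0.861−0.327) = 5.755/0.5340 = 10.78 mg/L.
e^(−k_1 t) = e^(−0.327×1.170) = 0.6820; e^(−k_2 t) = e^(−0.861×1.170) = 0.3651.
D = 10.78 × (0.6820 − 0.3651) + 3.28 × 0.3651 = 3.416 + 1.197 = 4.613 mg/L.

D ≈ 4.61 mg/L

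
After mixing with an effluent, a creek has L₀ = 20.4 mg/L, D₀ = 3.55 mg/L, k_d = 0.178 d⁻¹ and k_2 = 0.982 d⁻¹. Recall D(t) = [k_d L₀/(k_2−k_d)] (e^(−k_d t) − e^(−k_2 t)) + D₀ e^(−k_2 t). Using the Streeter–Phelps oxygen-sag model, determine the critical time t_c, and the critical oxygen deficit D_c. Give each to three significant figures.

At the critical point dD/dt = 0, so k_d L₀ e^(−k_d t) = k_2 D. Substituting D(t) from the Streeter–Phelps equation and solving for t gives
t_c = ln[(k_2/k_d)(1 − D₀(k_2−k_d)/(k_d L₀))] / (k_2−k_d).
Here k_2−k_d = 0.8040 d⁻¹ and 1 − D₀(k_2−k_d)/(k_d L₀) = 1 − 3.55×0.8040/(0.178×20.4) = 0.2140, so
t_c = ln(5.517 × 0.2140) / 0.8040 = 0.1659 / 0.8040 = 0.2064 d.
L(t_c) = L₀ e^(−k_d t_c) = 20.4 × 0.9639 = 19.66 mg/L, and at the critical point k_2 D_c = k_d L, so D_c = (0.178/0.982) × 19.66 = 3.564 mg/L.

t_c ≈ 0.206 d; D_c ≈ 3.56 mg/L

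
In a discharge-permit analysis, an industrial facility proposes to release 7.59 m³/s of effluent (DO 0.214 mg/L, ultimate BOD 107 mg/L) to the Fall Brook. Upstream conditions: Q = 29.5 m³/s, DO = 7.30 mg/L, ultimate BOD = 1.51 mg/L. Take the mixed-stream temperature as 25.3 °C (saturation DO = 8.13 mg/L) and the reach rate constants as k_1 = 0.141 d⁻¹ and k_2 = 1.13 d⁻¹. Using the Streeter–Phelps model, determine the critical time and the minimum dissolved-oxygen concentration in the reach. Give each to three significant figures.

t_c ≈ 0.912 d; minimum DO ≈ 5.60 mg/L

Mixed DO = (29.5×7.30 + 7.59×0.214)/(29.5+7.59) = 217.0/37.09 = 5.850 mg/L.
Mixed L₀ = (29.5×1.51 + 7.59×107)/(37.09) = 856.7/37.09 = 23.10 mg/L.
Initial deficit D₀ = C_s − DO₀ = 8.13 − 5.850 = 2.280 mg/L.
t_c = (1/0.9890) ln[(1.13/0.141)(1 − 2.280×0.9890/(0.141×23.10))] = 1.011 × ln(2.465) = 0.9123 d.
D_c = (0.141/1.13) × 23.10 × e^(−0.141×0.9123) = 0.1248 × 23.10 × 0.8793 = 2.534 mg/L.
Minimum DO = 8.13 − 2.534 = 5.596 mg/L.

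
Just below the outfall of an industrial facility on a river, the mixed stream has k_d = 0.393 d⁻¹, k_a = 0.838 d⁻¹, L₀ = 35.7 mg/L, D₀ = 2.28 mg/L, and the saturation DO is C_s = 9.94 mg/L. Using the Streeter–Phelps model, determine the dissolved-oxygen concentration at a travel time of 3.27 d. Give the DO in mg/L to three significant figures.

k_d L₀/(k_a−k_d) = 0.393×35.7/(0.838−0.393) = 14.03/0.4450 = 31.53 mg/L.
e^(−k_d t) = e^(−0.393×3.270) = 0.2766; e^(−k_a t) = e^(−0.838×3.270) = 0.06455.
D = 31.53 × (0.2766 − 0.06455) + 2.28 × 0.06455 = 6.686 + 0.1472 = 6.833 mg/L.
DO = C_s − D = 9.94 − 6.833 = 3.107 mg/L.

DO ≈ 3.11 mg/L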